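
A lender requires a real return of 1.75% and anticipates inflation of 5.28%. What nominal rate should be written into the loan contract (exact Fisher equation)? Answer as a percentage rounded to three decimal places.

7.122%

(1 + i) = (1 + r)(1 + π) = 1.01750 × 1.05280 = 1.071224
i = 1.071224 − 1, so the required nominal rate is 7.122%.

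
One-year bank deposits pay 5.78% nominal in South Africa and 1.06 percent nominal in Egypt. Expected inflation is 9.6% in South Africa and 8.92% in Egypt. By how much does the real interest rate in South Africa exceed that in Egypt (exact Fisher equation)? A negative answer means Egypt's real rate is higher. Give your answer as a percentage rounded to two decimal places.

South Africa: (1 + 0.0578)/(1 + 0.0960) − 1 = -3.4854%
Egypt: (1 + 0.0106)/(1 + 0.0892) − 1 = -7.2163%
Differential = -3.4854% − (-7.2163%) = 3.7309% → 3.73%.

3.73%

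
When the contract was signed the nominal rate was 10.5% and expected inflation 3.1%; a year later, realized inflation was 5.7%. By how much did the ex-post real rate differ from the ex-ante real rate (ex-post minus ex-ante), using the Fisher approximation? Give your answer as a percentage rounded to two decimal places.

-2.60%

Ex-ante: 10.5% − 3.1% = 7.400%
Ex-post: 10.5% − 5.7% = 4.800%
Difference (ex-post − ex-ante) = -2.6000% → -2.60%.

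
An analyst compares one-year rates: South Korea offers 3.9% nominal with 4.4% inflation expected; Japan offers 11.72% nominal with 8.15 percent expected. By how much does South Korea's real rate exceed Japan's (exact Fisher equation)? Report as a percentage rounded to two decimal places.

-3.78%

South Korea: (1 + 0.0390)/(1 + 0.0440) − 1 = -0.4789%
Japan: (1 + 0.1172)/(1 + 0.0815) − 1 = 3.3010%
Differential = -0.4789% − 3.3010% = -3.7799% → -3.78%.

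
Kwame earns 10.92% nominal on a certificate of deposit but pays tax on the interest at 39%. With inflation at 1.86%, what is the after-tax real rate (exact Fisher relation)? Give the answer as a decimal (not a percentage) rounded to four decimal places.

After-tax nominal return = 10.92% × (1 − 0.39) = 6.6612%.
1 + r = 1.066612 / 1.01860 = 1.047135
After-tax real rate = 1.047135 − 1 → 0.0471.

0.0471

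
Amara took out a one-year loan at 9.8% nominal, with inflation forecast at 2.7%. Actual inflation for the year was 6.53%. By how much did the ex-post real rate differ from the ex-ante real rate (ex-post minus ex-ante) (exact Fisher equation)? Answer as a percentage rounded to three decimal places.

-3.844%

Ex-ante: (1 + 0.0980)/(1 + 0.0270) − 1 = 6.9133%
Ex-post: (1 + 0.0980)/(1 + 0.0653) − 1 = 3.0696%
Difference (ex-post − ex-ante) = -3.8438% → -3.844%.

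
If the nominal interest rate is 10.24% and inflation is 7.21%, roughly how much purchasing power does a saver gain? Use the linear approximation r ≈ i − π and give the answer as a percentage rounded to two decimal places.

r ≈ i − π = 10.24% − 7.21% = 3.03%.

3.03%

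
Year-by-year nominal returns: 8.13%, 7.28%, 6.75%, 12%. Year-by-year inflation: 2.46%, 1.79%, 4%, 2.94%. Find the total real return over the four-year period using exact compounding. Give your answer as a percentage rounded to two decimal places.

Compound the nominal returns: 1.0813 × 1.0728 × 1.0675 × 1.1200 = 1.3869183.
Compound inflation: 1.0246 × 1.0179 × 1.0400 × 1.0294 = 1.1165469.
Deflate: 1.3869183 / 1.1165469 = 1.2421496.
Total real return = 1.2421496 − 1 → 24.21%.

24.21%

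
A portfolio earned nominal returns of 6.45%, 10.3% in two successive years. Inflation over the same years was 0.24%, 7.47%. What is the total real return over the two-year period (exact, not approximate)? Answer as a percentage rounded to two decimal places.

8.99%

Compound the nominal returns: 1.0645 × 1.1030 = 1.174144.
Compound inflation: 1.0024 × 1.0747 = 1.077279.
Deflate: 1.174144 / 1.077279 = 1.089916.
Total real return = 1.089916 − 1 → 8.99%.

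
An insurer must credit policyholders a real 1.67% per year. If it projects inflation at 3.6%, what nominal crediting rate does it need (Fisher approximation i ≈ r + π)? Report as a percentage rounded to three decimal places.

5.270%

i ≈ r + π = 1.67% + 3.6% = 5.270%.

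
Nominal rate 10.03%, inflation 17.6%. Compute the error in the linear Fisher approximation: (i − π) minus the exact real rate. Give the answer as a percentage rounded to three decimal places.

Approximate: r ≈ 10.030% − 17.600% = -7.5700%
Exact: (1 + 0.1003)/(1 + 0.1760) − 1 = -6.4371%
Error = -7.5700% − (-6.4371%) = -1.1329% → -1.133%.

-1.133%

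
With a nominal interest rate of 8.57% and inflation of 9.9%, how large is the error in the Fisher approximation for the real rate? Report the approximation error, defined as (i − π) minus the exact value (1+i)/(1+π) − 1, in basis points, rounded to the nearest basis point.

-12 basis points

Approximate: r ≈ 8.570% − 9.900% = -1.3300%
Exact: (1 + 0.0857)/(1 + 0.0990) − 1 = -1.2102%
Error = -1.3300% − (-1.2102%) = -0.1198% → -12 basis points.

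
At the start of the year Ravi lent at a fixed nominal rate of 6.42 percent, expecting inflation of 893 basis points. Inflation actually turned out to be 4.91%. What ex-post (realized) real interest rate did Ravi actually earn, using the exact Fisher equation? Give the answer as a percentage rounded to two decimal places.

Ex-post: (1 + 0.0642)/(1 + 0.0491) − 1 = 1.4393%
So the realized real rate is 1.44%.

1.44%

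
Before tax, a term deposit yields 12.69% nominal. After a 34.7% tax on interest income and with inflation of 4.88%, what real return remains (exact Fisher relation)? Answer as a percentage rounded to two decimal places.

3.25%

After-tax nominal return = 12.69% × (1 − 0.347) = 8.28657%.
1 + r = 1.0828657 / 1.04880 = 1.032481
After-tax real rate = 1.032481 − 1 → 3.25%.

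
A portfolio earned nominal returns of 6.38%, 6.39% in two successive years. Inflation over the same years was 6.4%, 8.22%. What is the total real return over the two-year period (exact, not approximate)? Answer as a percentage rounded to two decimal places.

-1.71%

Nominal growth factor = 1.0638 × 1.0639 = 1.131777
Price-level growth factor = 1.0640 × 1.0822 = 1.151461
Real growth factor = 1.131777 / 1.151461 = 0.982905
Total real return = 0.982905 − 1 → -1.71%.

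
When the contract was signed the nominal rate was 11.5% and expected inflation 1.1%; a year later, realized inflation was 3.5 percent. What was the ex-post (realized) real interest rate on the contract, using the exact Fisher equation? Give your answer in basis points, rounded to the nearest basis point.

Ex-post: (1 + 0.1150)/(1 + 0.0350) − 1 = 7.7295%
So the realized real rate is 773 basis points.

773 basis points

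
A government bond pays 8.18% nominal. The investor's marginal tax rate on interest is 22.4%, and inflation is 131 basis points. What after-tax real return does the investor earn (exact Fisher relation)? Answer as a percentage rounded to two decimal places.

After-tax nominal return = 8.18% × (1 − 0.224) = 6.34768%.
1 + r = 1.0634768 / 1.01310 = 1.049725
After-tax real rate = 1.049725 − 1 → 4.97%.

4.97%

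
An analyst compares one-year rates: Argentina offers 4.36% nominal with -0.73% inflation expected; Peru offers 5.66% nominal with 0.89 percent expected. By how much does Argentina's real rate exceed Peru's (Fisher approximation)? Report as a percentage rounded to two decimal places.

0.32%

Argentina: 4.36% − (-0.73%) = 5.090%
Peru: 5.66% − 0.89% = 4.770%
Differential = 0.320% → 0.32%.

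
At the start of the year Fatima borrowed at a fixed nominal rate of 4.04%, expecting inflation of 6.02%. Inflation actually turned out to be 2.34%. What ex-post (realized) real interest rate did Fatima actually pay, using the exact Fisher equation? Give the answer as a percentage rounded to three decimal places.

Ex-post: (1 + 0.0404)/(1 + 0.0234) − 1 = 1.6611%
So the realized real rate is 1.661%.

1.661%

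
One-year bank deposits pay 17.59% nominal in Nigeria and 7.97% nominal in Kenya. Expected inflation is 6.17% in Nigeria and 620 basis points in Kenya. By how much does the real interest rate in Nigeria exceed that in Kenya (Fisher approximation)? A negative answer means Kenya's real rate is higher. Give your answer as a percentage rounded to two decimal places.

Nigeria: 17.59% − 6.17% = 11.420%
Kenya: 7.97% − 6.2% = 1.770%
Differential = 9.650% → 9.65%.

9.65%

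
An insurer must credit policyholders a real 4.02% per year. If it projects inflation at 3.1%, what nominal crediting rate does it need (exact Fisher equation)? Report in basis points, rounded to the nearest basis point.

724 basis points

(1 + i) = (1 + r)(1 + π) = 1.04020 × 1.03100 = 1.0724462
i = 1.0724462 − 1, so the required nominal rate is 724 basis points.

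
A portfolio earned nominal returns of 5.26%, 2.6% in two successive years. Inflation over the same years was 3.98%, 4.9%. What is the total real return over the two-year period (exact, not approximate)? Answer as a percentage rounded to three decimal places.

-0.989%

Compound the nominal returns: 1.0526 × 1.0260 = 1.0799676.
Compound inflation: 1.0398 × 1.0490 = 1.0907502.
Deflate: 1.0799676 / 1.0907502 = 0.9901145.
Total real return = 0.9901145 − 1 → -0.989%.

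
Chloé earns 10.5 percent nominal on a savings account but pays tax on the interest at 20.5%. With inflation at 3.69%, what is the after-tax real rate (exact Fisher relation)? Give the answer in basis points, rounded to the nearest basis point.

After-tax nominal return = 10.5% × (1 − 0.205) = 8.3475%.
1 + r = 1.083475 / 1.03690 = 1.044918
After-tax real rate = 1.044918 − 1 → 449 basis points.

449 basis points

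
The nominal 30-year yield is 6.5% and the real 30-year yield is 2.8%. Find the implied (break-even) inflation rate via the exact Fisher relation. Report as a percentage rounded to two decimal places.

(1 + π) = (1 + i)/(1 + r) = 1.06500 / 1.02800 = 1.035992
Break-even inflation = 1.035992 − 1 → 3.60%.

3.60%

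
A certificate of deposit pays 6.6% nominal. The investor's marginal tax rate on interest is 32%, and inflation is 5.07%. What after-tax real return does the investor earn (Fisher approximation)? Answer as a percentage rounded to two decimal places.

After-tax nominal return = 6.6% × (1 − 0.32) = 4.4880%.
r ≈ 4.4880% − 5.07% → -0.58%.

-0.58%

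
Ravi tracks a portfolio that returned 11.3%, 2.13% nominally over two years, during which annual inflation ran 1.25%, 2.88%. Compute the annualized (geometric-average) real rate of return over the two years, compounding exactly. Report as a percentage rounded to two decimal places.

Nominal growth factor = 1.1130 × 1.0213 = 1.13670690
Price-level growth factor = 1.0125 × 1.0288 = 1.04166000
Real growth factor = 1.13670690 / 1.04166000 = 1.09124561
Annualized real rate = 1.09124561^(1/2) − 1 = 4.4627% → 4.46%.

4.46%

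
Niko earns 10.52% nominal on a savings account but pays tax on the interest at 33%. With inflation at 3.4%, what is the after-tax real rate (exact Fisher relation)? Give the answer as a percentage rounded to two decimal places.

3.53%

After-tax nominal return = 10.52% × (1 − 0.33) = 7.0484%.
1 + r = 1.070484 / 1.03400 = 1.035284
After-tax real rate = 1.035284 − 1 → 3.53%.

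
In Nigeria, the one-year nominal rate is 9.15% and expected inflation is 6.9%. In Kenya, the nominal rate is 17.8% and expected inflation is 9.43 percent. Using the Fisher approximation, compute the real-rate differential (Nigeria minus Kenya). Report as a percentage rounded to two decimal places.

-6.12%

Nigeria: 9.15% − 6.9% = 2.250%
Kenya: 17.8% − 9.43% = 8.370%
Differential = -6.120% → -6.12%.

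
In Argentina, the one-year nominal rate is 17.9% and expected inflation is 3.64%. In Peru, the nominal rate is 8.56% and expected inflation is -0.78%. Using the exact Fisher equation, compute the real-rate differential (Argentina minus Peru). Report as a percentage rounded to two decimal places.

4.35%

Argentina: (1 + 0.1790)/(1 + 0.0364) − 1 = 13.7592%
Peru: (1 + 0.0856)/(1 − 0.0078) − 1 = 9.4134%
Differential = 13.7592% − 9.4134% = 4.3457% → 4.35%.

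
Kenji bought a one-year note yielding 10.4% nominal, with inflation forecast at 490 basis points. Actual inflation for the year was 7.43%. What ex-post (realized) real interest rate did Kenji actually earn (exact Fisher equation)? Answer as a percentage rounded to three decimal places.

2.765%

Ex-post: (1 + 0.1040)/(1 + 0.0743) − 1 = 2.7646%
So the realized real rate is 2.765%.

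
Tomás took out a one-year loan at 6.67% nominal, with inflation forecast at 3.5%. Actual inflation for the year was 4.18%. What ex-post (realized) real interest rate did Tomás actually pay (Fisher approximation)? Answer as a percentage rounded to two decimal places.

Ex-post: 6.67% − 4.18% = 2.490%
So the realized real rate is 2.49%.

2.49%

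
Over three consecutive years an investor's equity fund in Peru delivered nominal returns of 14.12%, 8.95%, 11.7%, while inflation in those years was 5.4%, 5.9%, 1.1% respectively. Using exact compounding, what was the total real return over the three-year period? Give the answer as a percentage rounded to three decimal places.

23.071%

Nominal growth factor = 1.1412 × 1.0895 × 1.1170 = 1.388808
Price-level growth factor = 1.0540 × 1.0590 × 1.0110 = 1.128464
Real growth factor = 1.388808 / 1.128464 = 1.230706
Total real return = 1.230706 − 1 → 23.071%.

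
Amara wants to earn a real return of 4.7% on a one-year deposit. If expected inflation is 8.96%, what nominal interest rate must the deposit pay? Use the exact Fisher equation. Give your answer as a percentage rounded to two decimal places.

14.08%

(1 + i) = (1 + r)(1 + π) = 1.04700 × 1.08960 = 1.1408112
i = 1.1408112 − 1, so the required nominal rate is 14.08%.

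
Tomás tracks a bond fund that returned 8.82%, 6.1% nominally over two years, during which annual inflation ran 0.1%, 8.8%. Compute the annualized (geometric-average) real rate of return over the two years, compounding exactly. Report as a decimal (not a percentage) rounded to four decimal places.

Compound the nominal returns: 1.0882 × 1.0610 = 1.15458020.
Compound inflation: 1.0010 × 1.0880 = 1.08908800.
Deflate: 1.15458020 / 1.08908800 = 1.06013490.
Annualized real rate = 1.06013490^(1/2) − 1 = 2.9629% → 0.0296.

0.0296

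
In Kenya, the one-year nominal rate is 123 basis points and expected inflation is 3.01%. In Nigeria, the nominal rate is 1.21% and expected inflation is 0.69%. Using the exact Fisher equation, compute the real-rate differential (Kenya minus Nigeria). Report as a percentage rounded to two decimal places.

Kenya: (1 + 0.0123)/(1 + 0.0301) − 1 = -1.7280%
Nigeria: (1 + 0.0121)/(1 + 0.0069) − 1 = 0.5164%
Differential = -1.7280% − 0.5164% = -2.2444% → -2.24%.

-2.24%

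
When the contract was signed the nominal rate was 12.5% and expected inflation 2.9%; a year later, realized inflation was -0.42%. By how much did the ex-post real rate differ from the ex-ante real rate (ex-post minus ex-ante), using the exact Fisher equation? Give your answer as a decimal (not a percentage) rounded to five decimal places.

0.03645

Ex-ante: (1 + 0.1250)/(1 + 0.0290) − 1 = 9.3294%
Ex-post: (1 + 0.1250)/(1 − 0.0042) − 1 = 12.9745%
Difference (ex-post − ex-ante) = 3.6450% → 0.03645.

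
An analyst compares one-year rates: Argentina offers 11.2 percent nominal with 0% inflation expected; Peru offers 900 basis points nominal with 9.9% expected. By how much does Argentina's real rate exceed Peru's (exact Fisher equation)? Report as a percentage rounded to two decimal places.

Argentina: (1 + 0.1120)/(1 + 0.0000) − 1 = 11.2000%
Peru: (1 + 0.0900)/(1 + 0.0990) − 1 = -0.8189%
Differential = 11.2000% − (-0.8189%) = 12.0189% → 12.02%.

12.02%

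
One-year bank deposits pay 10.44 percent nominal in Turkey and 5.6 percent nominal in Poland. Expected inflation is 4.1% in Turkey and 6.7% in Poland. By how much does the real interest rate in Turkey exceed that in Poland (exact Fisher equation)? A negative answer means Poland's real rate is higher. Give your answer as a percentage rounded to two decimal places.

7.12%

Turkey: (1 + 0.1044)/(1 + 0.0410) − 1 = 6.0903%
Poland: (1 + 0.0560)/(1 + 0.0670) − 1 = -1.0309%
Differential = 6.0903% − (-1.0309%) = 7.1212% → 7.12%.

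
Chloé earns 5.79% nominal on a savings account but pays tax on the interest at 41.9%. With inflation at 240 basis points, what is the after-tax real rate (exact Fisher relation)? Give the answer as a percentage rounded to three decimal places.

0.941%

After-tax nominal return = 5.79% × (1 − 0.419) = 3.36399%.
1 + r = 1.0336399 / 1.02400 = 1.009414
After-tax real rate = 1.009414 − 1 → 0.941%.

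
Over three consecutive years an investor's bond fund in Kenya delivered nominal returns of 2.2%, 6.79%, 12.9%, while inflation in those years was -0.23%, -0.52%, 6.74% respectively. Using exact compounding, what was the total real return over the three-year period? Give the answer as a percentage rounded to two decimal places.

Nominal growth factor = 1.0220 × 1.0679 × 1.1290 = 1.232184
Price-level growth factor = 0.9977 × 0.9948 × 1.0674 = 1.059407
Real growth factor = 1.232184 / 1.059407 = 1.163088
Total real return = 1.163088 − 1 → 16.31%.

16.31%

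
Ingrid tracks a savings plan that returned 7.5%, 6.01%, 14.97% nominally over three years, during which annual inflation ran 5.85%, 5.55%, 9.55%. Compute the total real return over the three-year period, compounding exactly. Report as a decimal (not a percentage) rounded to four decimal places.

0.0705

Nominal growth factor = 1.0750 × 1.0601 × 1.1497 = 1.310207
Price-level growth factor = 1.0585 × 1.0555 × 1.0955 = 1.223944
Real growth factor = 1.310207 / 1.223944 = 1.070479
Total real return = 1.070479 − 1 → 0.0705.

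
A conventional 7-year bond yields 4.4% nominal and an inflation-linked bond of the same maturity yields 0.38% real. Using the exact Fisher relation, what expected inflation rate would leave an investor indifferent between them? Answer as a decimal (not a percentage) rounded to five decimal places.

0.04005

(1 + π) = (1 + i)/(1 + r) = 1.04400 / 1.00380 = 1.040048
Break-even inflation = 1.040048 − 1 → 0.04005.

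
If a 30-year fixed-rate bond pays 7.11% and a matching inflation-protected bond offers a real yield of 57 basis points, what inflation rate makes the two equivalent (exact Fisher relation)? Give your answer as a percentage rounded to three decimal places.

(1 + π) = (1 + i)/(1 + r) = 1.07110 / 1.00570 = 1.065029
Break-even inflation = 1.065029 − 1 → 6.503%.

6.503%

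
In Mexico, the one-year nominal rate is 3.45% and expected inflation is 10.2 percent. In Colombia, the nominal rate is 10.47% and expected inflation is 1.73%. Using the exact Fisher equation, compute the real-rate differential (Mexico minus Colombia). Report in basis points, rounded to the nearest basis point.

-1472 basis points

Mexico: (1 + 0.0345)/(1 + 0.1020) − 1 = -6.1252%
Colombia: (1 + 0.1047)/(1 + 0.0173) − 1 = 8.5914%
Differential = -6.1252% − 8.5914% = -14.7166% → -1472 basis points.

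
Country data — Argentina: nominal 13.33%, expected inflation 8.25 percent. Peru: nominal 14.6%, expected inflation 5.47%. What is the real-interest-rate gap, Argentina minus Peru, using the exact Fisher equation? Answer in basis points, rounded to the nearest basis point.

-396 basis points

Argentina: (1 + 0.1333)/(1 + 0.0825) − 1 = 4.6928%
Peru: (1 + 0.1460)/(1 + 0.0547) − 1 = 8.6565%
Differential = 4.6928% − 8.6565% = -3.9636% → -396 basis points.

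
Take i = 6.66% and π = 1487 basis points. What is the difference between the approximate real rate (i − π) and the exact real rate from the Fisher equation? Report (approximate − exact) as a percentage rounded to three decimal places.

-1.063%

Approximate: r ≈ 6.660% − 14.870% = -8.2100%
Exact: (1 + 0.0666)/(1 + 0.1487) − 1 = -7.1472%
Error = -8.2100% − (-7.1472%) = -1.0628% → -1.063%.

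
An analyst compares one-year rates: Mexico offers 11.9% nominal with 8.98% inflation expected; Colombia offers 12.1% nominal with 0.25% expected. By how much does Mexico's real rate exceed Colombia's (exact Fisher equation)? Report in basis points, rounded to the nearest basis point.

-914 basis points

Mexico: (1 + 0.1190)/(1 + 0.0898) − 1 = 2.6794%
Colombia: (1 + 0.1210)/(1 + 0.0025) − 1 = 11.8204%
Differential = 2.6794% − 11.8204% = -9.1411% → -914 basis points.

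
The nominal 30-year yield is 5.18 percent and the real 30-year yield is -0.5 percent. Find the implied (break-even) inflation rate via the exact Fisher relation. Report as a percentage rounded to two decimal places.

5.71%

(1 + π) = (1 + i)/(1 + r) = 1.05180 / 0.99500 = 1.057085
Break-even inflation = 1.057085 − 1 → 5.71%.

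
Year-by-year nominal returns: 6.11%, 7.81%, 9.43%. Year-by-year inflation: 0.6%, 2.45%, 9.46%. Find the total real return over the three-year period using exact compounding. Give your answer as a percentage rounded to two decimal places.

10.97%

Compound the nominal returns: 1.0611 × 1.0781 × 1.0943 = 1.251848.
Compound inflation: 1.0060 × 1.0245 × 1.0946 = 1.128146.
Deflate: 1.251848 / 1.128146 = 1.109651.
Total real return = 1.109651 − 1 → 10.97%.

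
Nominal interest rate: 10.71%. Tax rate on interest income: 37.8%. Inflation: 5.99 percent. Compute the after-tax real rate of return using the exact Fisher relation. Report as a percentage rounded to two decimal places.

After-tax nominal return = 10.71% × (1 − 0.378) = 6.66162%.
1 + r = 1.0666162 / 1.05990 = 1.006337
After-tax real rate = 1.006337 − 1 → 0.63%.

0.63%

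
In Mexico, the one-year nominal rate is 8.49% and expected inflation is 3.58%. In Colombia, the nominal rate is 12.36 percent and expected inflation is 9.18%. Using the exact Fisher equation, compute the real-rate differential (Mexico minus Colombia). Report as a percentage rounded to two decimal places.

Mexico: (1 + 0.0849)/(1 + 0.0358) − 1 = 4.7403%
Colombia: (1 + 0.1236)/(1 + 0.0918) − 1 = 2.9126%
Differential = 4.7403% − 2.9126% = 1.8277% → 1.83%.

1.83%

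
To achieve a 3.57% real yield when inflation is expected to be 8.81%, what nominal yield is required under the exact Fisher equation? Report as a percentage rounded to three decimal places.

(1 + i) = (1 + r)(1 + π) = 1.03570 × 1.08810 = 1.12694517
i = 1.12694517 − 1, so the required nominal rate is 12.695%.

12.695%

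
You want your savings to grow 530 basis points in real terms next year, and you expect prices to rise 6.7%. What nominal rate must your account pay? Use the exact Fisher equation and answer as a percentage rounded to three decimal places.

(1 + i) = (1 + r)(1 + π) = 1.05300 × 1.06700 = 1.123551
i = 1.123551 − 1, so the required nominal rate is 12.355%.

12.355%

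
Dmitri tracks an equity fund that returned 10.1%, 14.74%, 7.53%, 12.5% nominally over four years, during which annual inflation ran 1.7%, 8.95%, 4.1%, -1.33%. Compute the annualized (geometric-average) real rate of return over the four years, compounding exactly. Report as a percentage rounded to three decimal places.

Compound the nominal returns: 1.1010 × 1.1474 × 1.0753 × 1.1250 = 1.528214559.
Compound inflation: 1.0170 × 1.0895 × 1.0410 × 0.9867 = 1.138109491.
Deflate: 1.528214559 / 1.138109491 = 1.342765850.
Annualized real rate = 1.342765850^(1/4) − 1 = 7.64654% → 7.647%.

7.647%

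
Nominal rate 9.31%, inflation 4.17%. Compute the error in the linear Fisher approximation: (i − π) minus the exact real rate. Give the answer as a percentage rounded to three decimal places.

Approximate: r ≈ 9.310% − 4.170% = 5.1400%
Exact: (1 + 0.0931)/(1 + 0.0417) − 1 = 4.9342%
Error = 5.1400% − 4.9342% = 0.2058% → 0.206%.

0.206%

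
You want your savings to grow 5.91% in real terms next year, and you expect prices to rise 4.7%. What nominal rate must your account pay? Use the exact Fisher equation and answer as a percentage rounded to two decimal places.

(1 + i) = (1 + r)(1 + π) = 1.05910 × 1.04700 = 1.1088777
i = 1.1088777 − 1, so the required nominal rate is 10.89%.

10.89%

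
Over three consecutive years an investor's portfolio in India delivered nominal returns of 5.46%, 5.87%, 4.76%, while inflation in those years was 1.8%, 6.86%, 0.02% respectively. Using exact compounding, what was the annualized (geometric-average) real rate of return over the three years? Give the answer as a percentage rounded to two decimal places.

2.44%

Nominal growth factor = 1.0546 × 1.0587 × 1.0476 = 1.16965066
Price-level growth factor = 1.0180 × 1.0686 × 1.0002 = 1.08805237
Real growth factor = 1.16965066 / 1.08805237 = 1.07499482
Annualized real rate = 1.07499482^(1/3) − 1 = 2.4398% → 2.44%.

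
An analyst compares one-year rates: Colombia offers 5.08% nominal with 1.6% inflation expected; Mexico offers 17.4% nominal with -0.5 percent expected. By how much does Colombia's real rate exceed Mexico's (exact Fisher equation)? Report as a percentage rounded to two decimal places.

Colombia: (1 + 0.0508)/(1 + 0.0160) − 1 = 3.4252%
Mexico: (1 + 0.1740)/(1 − 0.0050) − 1 = 17.9899%
Differential = 3.4252% − 17.9899% = -14.5648% → -14.56%.

-14.56%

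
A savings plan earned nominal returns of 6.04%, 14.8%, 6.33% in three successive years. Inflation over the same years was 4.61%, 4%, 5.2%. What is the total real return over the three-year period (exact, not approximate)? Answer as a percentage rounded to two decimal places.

Nominal growth factor = 1.0604 × 1.1480 × 1.0633 = 1.294397
Price-level growth factor = 1.0461 × 1.0400 × 1.0520 = 1.144517
Real growth factor = 1.294397 / 1.144517 = 1.130955
Total real return = 1.130955 − 1 → 13.10%.

13.10%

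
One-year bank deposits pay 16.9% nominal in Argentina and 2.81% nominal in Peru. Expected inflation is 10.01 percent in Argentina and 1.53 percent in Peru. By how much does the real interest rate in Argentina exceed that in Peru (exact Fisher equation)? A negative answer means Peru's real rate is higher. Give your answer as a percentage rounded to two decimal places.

5.00%

Argentina: (1 + 0.1690)/(1 + 0.1001) − 1 = 6.2631%
Peru: (1 + 0.0281)/(1 + 0.0153) − 1 = 1.2607%
Differential = 6.2631% − 1.2607% = 5.0024% → 5.00%.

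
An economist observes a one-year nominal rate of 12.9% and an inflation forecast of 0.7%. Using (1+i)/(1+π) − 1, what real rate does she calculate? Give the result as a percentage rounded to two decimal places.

12.12%

1 + r = 1.12900 / 1.00700 = 1.121152
r = 1.121152 − 1 = 12.1152%, i.e. 12.12%.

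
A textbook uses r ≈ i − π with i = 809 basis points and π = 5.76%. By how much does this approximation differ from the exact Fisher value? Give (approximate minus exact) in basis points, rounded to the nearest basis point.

Approximate: r ≈ 8.090% − 5.760% = 2.3300%
Exact: (1 + 0.0809)/(1 + 0.0576) − 1 = 2.2031%
Error = 2.3300% − 2.2031% = 0.1269% → 13 basis points.

13 basis points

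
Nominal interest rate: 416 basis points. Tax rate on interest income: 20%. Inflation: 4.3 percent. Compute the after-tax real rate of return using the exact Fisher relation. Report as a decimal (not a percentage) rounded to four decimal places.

-0.0093

After-tax nominal return = 4.16% × (1 − 0.2) = 3.3280%.
1 + r = 1.03328 / 1.04300 = 0.990681
After-tax real rate = 0.990681 − 1 → -0.0093.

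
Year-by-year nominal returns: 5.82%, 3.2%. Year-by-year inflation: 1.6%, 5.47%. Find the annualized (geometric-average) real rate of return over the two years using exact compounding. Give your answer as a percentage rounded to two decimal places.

0.95%

Compound the nominal returns: 1.0582 × 1.0320 = 1.09206240.
Compound inflation: 1.0160 × 1.0547 = 1.07157520.
Deflate: 1.09206240 / 1.07157520 = 1.01911877.
Annualized real rate = 1.01911877^(1/2) − 1 = 0.9514% → 0.95%.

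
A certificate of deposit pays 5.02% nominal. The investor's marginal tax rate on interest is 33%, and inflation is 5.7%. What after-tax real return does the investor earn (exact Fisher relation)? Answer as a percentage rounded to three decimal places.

After-tax nominal return = 5.02% × (1 − 0.33) = 3.3634%.
1 + r = 1.033634 / 1.05700 = 0.977894
After-tax real rate = 0.977894 − 1 → -2.211%.

-2.211%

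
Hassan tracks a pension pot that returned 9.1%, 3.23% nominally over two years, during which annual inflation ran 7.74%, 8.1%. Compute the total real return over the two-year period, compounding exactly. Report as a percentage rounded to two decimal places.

-3.30%

Compound the nominal returns: 1.0910 × 1.0323 = 1.126239.
Compound inflation: 1.0774 × 1.0810 = 1.164669.
Deflate: 1.126239 / 1.164669 = 0.967003.
Total real return = 0.967003 − 1 → -3.30%.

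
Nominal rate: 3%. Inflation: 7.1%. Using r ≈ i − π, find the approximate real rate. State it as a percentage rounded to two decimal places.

r ≈ i − π = 3% − 7.1% = -4.10%.

-4.10%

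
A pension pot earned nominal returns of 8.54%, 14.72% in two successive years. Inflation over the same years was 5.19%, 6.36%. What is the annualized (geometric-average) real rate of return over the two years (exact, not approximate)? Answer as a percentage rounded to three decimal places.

5.497%

Compound the nominal returns: 1.0854 × 1.1472 = 1.245170880.
Compound inflation: 1.0519 × 1.0636 = 1.118800840.
Deflate: 1.245170880 / 1.118800840 = 1.112951327.
Annualized real rate = 1.112951327^(1/2) − 1 = 5.49651% → 5.497%.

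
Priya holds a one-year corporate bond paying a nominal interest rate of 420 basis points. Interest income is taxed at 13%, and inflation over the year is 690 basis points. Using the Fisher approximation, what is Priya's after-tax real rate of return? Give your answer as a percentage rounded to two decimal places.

-3.25%

After-tax nominal return = 4.2% × (1 − 0.13) = 3.6540%.
r ≈ 3.6540% − 6.9% → -3.25%.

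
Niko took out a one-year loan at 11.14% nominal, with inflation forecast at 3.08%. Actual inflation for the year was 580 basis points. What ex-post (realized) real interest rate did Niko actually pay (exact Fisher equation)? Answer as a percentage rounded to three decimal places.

Ex-post: (1 + 0.1114)/(1 + 0.0580) − 1 = 5.0473%
So the realized real rate is 5.047%.

5.047%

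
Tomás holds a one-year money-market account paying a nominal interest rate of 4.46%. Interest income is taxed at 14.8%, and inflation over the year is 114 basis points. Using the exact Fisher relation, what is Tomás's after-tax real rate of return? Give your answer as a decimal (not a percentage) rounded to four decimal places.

After-tax nominal return = 4.46% × (1 − 0.148) = 3.79992%.
1 + r = 1.0379992 / 1.01140 = 1.026299
After-tax real rate = 1.026299 − 1 → 0.0263.

0.0263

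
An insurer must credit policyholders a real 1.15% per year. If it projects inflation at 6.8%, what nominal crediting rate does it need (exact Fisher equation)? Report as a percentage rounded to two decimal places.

8.03%

(1 + i) = (1 + r)(1 + π) = 1.01150 × 1.06800 = 1.080282
i = 1.080282 − 1, so the required nominal rate is 8.03%.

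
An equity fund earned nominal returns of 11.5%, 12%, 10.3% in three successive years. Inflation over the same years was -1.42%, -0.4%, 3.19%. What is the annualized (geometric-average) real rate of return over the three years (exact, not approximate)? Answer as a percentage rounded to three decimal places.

Nominal growth factor = 1.1150 × 1.1200 × 1.1030 = 1.37742640
Price-level growth factor = 0.9858 × 0.9960 × 1.0319 = 1.01317803
Real growth factor = 1.37742640 / 1.01317803 = 1.35951072
Annualized real rate = 1.35951072^(1/3) − 1 = 10.7799% → 10.780%.

10.780%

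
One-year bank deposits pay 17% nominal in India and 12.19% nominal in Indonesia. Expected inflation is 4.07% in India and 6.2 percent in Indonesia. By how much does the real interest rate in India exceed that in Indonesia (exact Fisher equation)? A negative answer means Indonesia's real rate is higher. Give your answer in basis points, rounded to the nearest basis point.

India: (1 + 0.1700)/(1 + 0.0407) − 1 = 12.4243%
Indonesia: (1 + 0.1219)/(1 + 0.0620) − 1 = 5.6403%
Differential = 12.4243% − 5.6403% = 6.7840% → 678 basis points.

678 basis points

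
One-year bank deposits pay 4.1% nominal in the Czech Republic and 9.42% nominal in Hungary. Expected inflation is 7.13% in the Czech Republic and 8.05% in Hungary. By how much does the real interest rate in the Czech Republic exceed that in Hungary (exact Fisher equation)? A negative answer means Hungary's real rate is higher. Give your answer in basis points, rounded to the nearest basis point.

The Czech Republic: (1 + 0.0410)/(1 + 0.0713) − 1 = -2.8283%
Hungary: (1 + 0.0942)/(1 + 0.0805) − 1 = 1.2679%
Differential = -2.8283% − 1.2679% = -4.0963% → -410 basis points.

-410 basis points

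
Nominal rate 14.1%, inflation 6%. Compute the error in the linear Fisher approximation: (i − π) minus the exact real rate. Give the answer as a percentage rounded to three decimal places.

Approximate: r ≈ 14.100% − 6.000% = 8.1000%
Exact: (1 + 0.1410)/(1 + 0.0600) − 1 = 7.64151%
Error = 8.1000% − 7.64151% = 0.45849% → 0.458%.

0.458%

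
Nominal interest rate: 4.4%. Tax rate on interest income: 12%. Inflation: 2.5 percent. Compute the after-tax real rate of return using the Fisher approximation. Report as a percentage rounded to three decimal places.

After-tax nominal return = 4.4% × (1 − 0.12) = 3.8720%.
r ≈ 3.8720% − 2.5% → 1.372%.

1.372%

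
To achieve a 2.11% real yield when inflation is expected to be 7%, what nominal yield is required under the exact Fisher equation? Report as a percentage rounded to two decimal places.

(1 + i) = (1 + r)(1 + π) = 1.02110 × 1.07000 = 1.092577
i = 1.092577 − 1, so the required nominal rate is 9.26%.

9.26%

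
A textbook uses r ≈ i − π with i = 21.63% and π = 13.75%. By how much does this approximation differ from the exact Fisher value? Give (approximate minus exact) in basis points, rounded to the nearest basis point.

Approximate: r ≈ 21.630% − 13.750% = 7.8800%
Exact: (1 + 0.2163)/(1 + 0.1375) − 1 = 6.9275%
Error = 7.8800% − 6.9275% = 0.9525% → 95 basis points.

95 basis points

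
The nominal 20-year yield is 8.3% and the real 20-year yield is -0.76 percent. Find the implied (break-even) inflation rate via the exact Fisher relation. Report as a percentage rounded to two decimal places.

(1 + π) = (1 + i)/(1 + r) = 1.08300 / 0.99240 = 1.091294
Break-even inflation = 1.091294 − 1 → 9.13%.

9.13%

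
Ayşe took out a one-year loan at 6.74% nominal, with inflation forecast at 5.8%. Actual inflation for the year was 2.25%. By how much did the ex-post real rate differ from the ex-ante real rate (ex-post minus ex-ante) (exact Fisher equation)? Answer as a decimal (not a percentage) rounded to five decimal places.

Ex-ante: (1 + 0.0674)/(1 + 0.0580) − 1 = 0.8885%
Ex-post: (1 + 0.0674)/(1 + 0.0225) − 1 = 4.3912%
Difference (ex-post − ex-ante) = 3.5027% → 0.03503.

0.03503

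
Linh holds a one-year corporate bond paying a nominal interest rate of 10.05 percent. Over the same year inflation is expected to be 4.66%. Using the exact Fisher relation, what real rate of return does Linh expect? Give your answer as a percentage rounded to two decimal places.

1 + r = 1.10050 / 1.04660 = 1.051500
r = 1.051500 − 1 = 5.1500%, i.e. 5.15%.

5.15%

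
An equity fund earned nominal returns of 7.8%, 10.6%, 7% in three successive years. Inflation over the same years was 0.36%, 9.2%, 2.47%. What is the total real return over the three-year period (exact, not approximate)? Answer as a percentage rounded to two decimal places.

13.60%

Compound the nominal returns: 1.0780 × 1.1060 × 1.0700 = 1.275727.
Compound inflation: 1.0036 × 1.0920 × 1.0247 = 1.123001.
Deflate: 1.275727 / 1.123001 = 1.135998.
Total real return = 1.135998 − 1 → 13.60%.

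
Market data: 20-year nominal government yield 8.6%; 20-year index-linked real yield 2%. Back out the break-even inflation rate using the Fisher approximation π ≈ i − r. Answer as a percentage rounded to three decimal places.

π ≈ i − r = 8.6% − 2% → 6.600%.

6.600%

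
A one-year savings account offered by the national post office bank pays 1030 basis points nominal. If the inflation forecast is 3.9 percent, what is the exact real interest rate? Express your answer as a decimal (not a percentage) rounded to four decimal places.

0.0616

By the Fisher relation, 1 + r = (1 + i)/(1 + π).
1 + r = 1.10300 / 1.03900 = 1.061598
r = 1.061598 − 1 = 6.1598%, i.e. 0.0616.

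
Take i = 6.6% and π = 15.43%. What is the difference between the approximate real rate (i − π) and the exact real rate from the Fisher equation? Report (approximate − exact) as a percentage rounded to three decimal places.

-1.180%

Approximate: r ≈ 6.600% − 15.430% = -8.8300%
Exact: (1 + 0.0660)/(1 + 0.1543) − 1 = -7.6497%
Error = -8.8300% − (-7.6497%) = -1.1803% → -1.180%.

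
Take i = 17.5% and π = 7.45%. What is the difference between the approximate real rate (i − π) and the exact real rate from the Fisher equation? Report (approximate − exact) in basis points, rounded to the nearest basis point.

70 basis points

Approximate: r ≈ 17.500% − 7.450% = 10.0500%
Exact: (1 + 0.1750)/(1 + 0.0745) − 1 = 9.3532%
Error = 10.0500% − 9.3532% = 0.6968% → 70 basis points.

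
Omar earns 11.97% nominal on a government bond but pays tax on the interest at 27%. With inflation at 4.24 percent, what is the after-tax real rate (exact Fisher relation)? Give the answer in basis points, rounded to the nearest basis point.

432 basis points

After-tax nominal return = 11.97% × (1 − 0.27) = 8.7381%.
1 + r = 1.087381 / 1.04240 = 1.043151
After-tax real rate = 1.043151 − 1 → 432 basis points.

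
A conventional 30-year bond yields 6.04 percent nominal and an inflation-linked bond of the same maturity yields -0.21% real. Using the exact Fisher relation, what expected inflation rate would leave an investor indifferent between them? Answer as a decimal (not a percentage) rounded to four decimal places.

(1 + π) = (1 + i)/(1 + r) = 1.06040 / 0.99790 = 1.062632
Break-even inflation = 1.062632 − 1 → 0.0626.

0.0626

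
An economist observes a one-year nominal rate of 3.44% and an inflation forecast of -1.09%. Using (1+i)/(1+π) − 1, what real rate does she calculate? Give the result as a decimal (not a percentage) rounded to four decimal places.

0.0458

By the Fisher relation, 1 + r = (1 + i)/(1 + π).
1 + r = 1.03440 / 0.98910 = 1.045799
r = 1.045799 − 1 = 4.5799%, i.e. 0.0458.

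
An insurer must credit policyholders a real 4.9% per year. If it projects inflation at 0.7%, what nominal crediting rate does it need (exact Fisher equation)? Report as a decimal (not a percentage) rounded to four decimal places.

0.0563

(1 + i) = (1 + r)(1 + π) = 1.04900 × 1.00700 = 1.056343
i = 1.056343 − 1, so the required nominal rate is 0.0563.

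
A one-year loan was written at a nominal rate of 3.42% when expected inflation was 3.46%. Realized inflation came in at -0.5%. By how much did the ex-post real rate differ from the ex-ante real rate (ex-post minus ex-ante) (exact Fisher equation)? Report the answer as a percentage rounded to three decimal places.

Ex-ante: (1 + 0.0342)/(1 + 0.0346) − 1 = -0.0387%
Ex-post: (1 + 0.0342)/(1 − 0.0050) − 1 = 3.9397%
Difference (ex-post − ex-ante) = 3.9784% → 3.978%.

3.978%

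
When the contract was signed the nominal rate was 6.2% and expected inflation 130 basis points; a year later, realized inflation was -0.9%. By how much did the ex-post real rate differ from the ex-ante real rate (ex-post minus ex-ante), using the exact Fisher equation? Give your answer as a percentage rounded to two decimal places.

Ex-ante: (1 + 0.0620)/(1 + 0.0130) − 1 = 4.8371%
Ex-post: (1 + 0.0620)/(1 − 0.0090) − 1 = 7.1645%
Difference (ex-post − ex-ante) = 2.3274% → 2.33%.

2.33%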